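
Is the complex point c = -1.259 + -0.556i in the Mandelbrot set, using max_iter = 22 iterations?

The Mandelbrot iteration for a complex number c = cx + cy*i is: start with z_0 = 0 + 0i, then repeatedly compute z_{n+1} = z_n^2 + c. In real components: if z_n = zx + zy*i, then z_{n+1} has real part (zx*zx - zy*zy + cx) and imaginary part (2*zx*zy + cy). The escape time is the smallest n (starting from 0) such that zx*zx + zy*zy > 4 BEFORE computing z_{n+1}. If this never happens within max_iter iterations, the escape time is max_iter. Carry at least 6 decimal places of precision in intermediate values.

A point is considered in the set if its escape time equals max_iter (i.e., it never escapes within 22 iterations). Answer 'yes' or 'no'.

z_0 = 0 + 0i, c = -1.2590 + -0.5560i
Iter 1: z = -1.2590 + -0.5560i, |z|^2 = 1.8942
Iter 2: z = 0.0169 + 0.8440i, |z|^2 = 0.7126
Iter 3: z = -1.9711 + -0.5274i, |z|^2 = 4.1632
Escaped at iteration 3

Answer: no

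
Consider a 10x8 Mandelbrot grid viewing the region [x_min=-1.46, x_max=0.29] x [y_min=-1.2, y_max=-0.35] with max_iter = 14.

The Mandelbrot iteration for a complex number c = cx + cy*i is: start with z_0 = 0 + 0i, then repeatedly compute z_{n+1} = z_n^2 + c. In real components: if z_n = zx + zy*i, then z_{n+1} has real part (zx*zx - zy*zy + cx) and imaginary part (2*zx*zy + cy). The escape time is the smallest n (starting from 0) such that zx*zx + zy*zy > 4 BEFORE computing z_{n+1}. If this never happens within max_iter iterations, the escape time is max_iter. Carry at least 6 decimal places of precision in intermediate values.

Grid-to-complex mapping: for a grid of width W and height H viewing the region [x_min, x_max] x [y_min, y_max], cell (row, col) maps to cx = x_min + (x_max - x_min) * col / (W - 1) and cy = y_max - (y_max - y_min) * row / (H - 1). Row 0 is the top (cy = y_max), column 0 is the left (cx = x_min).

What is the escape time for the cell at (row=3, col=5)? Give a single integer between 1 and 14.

z_0 = 0 + 0i, c = -0.4878 + -0.7143i
Iter 1: z = -0.4878 + -0.7143i, |z|^2 = 0.7481
Iter 2: z = -0.7601 + -0.0175i, |z|^2 = 0.5780
Iter 3: z = 0.0896 + -0.6877i, |z|^2 = 0.4810
Iter 4: z = -0.9527 + -0.8375i, |z|^2 = 1.6092
Iter 5: z = -0.2815 + 0.8816i, |z|^2 = 0.8565
Iter 6: z = -1.1858 + -1.2107i, |z|^2 = 2.8718
Iter 7: z = -0.5474 + 2.1569i, |z|^2 = 4.9517
Escaped at iteration 7

Answer: 7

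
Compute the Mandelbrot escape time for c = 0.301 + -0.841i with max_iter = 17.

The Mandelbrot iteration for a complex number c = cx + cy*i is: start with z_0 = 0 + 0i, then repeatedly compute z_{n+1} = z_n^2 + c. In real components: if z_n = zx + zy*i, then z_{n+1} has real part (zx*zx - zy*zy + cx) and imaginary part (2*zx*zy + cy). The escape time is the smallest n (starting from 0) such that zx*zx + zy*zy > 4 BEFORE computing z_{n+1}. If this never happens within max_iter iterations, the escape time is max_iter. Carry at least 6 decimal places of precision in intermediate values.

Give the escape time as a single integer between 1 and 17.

Answer: 4

Derivation:
z_0 = 0 + 0i, c = 0.3010 + -0.8410i
Iter 1: z = 0.3010 + -0.8410i, |z|^2 = 0.7979
Iter 2: z = -0.3157 + -1.3473i, |z|^2 = 1.9148
Iter 3: z = -1.4145 + 0.0096i, |z|^2 = 2.0009
Iter 4: z = 2.3018 + -0.8682i, |z|^2 = 6.0519
Escaped at iteration 4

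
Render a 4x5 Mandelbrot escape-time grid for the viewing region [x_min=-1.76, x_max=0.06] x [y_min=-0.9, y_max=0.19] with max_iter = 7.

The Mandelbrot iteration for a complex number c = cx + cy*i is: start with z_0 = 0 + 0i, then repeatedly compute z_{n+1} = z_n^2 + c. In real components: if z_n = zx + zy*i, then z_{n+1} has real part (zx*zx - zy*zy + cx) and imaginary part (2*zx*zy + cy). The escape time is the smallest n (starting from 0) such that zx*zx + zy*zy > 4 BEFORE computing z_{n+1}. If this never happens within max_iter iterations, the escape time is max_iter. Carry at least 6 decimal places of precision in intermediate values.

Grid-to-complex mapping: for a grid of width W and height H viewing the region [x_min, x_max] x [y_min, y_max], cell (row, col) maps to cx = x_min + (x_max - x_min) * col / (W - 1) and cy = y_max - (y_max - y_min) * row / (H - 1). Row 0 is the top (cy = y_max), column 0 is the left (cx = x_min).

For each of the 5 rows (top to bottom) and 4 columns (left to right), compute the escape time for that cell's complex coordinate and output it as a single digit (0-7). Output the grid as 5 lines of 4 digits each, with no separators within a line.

Answer: 4777
5777
3777
3377
2346

Derivation:
(row=0, col=0): c = -1.7600 + 0.1900i → escape time 4
(row=0, col=1): c = -1.1533 + 0.1900i → escape time 7
(row=0, col=2): c = -0.5467 + 0.1900i → escape time 7
(row=0, col=3): c = 0.0600 + 0.1900i → escape time 7
(row=1, col=0): c = -1.7600 + -0.0825i → escape time 5
(row=1, col=1): c = -1.1533 + -0.0825i → escape time 7
(row=1, col=2): c = -0.5467 + -0.0825i → escape time 7
(row=1, col=3): c = 0.0600 + -0.0825i → escape time 7
(row=2, col=0): c = -1.7600 + -0.3550i → escape time 3
(row=2, col=1): c = -1.1533 + -0.3550i → escape time 7
(row=2, col=2): c = -0.5467 + -0.3550i → escape time 7
(row=2, col=3): c = 0.0600 + -0.3550i → escape time 7
(row=3, col=0): c = -1.7600 + -0.6275i → escape time 3
(row=3, col=1): c = -1.1533 + -0.6275i → escape time 3
(row=3, col=2): c = -0.5467 + -0.6275i → escape time 7
(row=3, col=3): c = 0.0600 + -0.6275i → escape time 7
(row=4, col=0): c = -1.7600 + -0.9000i → escape time 2
(row=4, col=1): c = -1.1533 + -0.9000i → escape time 3
(row=4, col=2): c = -0.5467 + -0.9000i → escape time 4
(row=4, col=3): c = 0.0600 + -0.9000i → escape time 6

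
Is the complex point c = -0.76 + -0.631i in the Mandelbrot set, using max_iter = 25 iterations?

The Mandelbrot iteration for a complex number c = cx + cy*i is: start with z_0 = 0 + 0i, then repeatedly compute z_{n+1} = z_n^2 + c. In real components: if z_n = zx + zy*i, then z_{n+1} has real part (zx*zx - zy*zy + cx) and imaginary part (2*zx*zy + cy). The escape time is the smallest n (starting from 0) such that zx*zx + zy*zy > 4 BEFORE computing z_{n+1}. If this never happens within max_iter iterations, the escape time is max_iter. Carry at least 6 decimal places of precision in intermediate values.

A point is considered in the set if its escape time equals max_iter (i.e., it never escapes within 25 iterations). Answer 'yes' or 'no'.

Answer: no

Derivation:
z_0 = 0 + 0i, c = -0.7600 + -0.6310i
Iter 1: z = -0.7600 + -0.6310i, |z|^2 = 0.9758
Iter 2: z = -0.5806 + 0.3281i, |z|^2 = 0.4447
Iter 3: z = -0.5306 + -1.0120i, |z|^2 = 1.3057
Iter 4: z = -1.5026 + 0.4429i, |z|^2 = 2.4539
Iter 5: z = 1.3015 + -1.9621i, |z|^2 = 5.5438
Escaped at iteration 5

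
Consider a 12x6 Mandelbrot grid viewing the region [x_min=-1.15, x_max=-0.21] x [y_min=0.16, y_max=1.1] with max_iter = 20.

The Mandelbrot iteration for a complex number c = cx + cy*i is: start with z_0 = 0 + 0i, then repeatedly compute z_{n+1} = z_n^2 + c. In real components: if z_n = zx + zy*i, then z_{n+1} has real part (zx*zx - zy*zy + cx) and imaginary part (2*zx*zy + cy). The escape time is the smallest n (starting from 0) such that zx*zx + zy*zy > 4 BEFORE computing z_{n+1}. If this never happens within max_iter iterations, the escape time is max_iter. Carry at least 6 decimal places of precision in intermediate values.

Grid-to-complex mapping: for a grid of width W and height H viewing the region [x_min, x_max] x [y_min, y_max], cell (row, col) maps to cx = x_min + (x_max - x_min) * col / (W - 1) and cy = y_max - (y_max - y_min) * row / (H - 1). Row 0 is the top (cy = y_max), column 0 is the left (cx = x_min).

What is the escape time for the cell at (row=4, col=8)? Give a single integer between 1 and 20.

Answer: 20

Derivation:
z_0 = 0 + 0i, c = -0.4664 + 0.3480i
Iter 1: z = -0.4664 + 0.3480i, |z|^2 = 0.3386
Iter 2: z = -0.3700 + 0.0234i, |z|^2 = 0.1374
Iter 3: z = -0.3300 + 0.3307i, |z|^2 = 0.2183
Iter 4: z = -0.4668 + 0.1297i, |z|^2 = 0.2347
Iter 5: z = -0.2653 + 0.2269i, |z|^2 = 0.1219
Iter 6: z = -0.4475 + 0.2276i, |z|^2 = 0.2520
Iter 7: z = -0.3180 + 0.1443i, |z|^2 = 0.1219
Iter 8: z = -0.3861 + 0.2562i, |z|^2 = 0.2147
Iter 9: z = -0.3830 + 0.1501i, |z|^2 = 0.1692
Iter 10: z = -0.3423 + 0.2330i, |z|^2 = 0.1714
Iter 11: z = -0.4035 + 0.1885i, |z|^2 = 0.1984
Iter 12: z = -0.3391 + 0.1959i, |z|^2 = 0.1533
Iter 13: z = -0.3898 + 0.2152i, |z|^2 = 0.1982
Iter 14: z = -0.3608 + 0.1803i, |z|^2 = 0.1626
Iter 15: z = -0.3687 + 0.2179i, |z|^2 = 0.1835
Iter 16: z = -0.3779 + 0.1873i, |z|^2 = 0.1779
Iter 17: z = -0.3586 + 0.2064i, |z|^2 = 0.1712
Iter 18: z = -0.3804 + 0.1999i, |z|^2 = 0.1847
Iter 19: z = -0.3617 + 0.1959i, |z|^2 = 0.1692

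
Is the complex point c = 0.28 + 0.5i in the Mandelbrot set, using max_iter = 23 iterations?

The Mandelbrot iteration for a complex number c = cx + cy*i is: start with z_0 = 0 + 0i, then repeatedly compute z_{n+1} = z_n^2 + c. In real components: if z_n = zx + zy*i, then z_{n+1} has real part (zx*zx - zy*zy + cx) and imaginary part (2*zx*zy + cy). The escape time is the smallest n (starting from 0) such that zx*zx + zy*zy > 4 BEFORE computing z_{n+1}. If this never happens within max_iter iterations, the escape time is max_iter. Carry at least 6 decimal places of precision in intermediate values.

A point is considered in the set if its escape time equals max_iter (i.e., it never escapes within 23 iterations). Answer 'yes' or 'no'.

Answer: yes

Derivation:
z_0 = 0 + 0i, c = 0.2800 + 0.5000i
Iter 1: z = 0.2800 + 0.5000i, |z|^2 = 0.3284
Iter 2: z = 0.1084 + 0.7800i, |z|^2 = 0.6202
Iter 3: z = -0.3166 + 0.6691i, |z|^2 = 0.5480
Iter 4: z = -0.0674 + 0.0763i, |z|^2 = 0.0104
Iter 5: z = 0.2787 + 0.4897i, |z|^2 = 0.3175
Iter 6: z = 0.1179 + 0.7730i, |z|^2 = 0.6114
Iter 7: z = -0.3036 + 0.6822i, |z|^2 = 0.5576
Iter 8: z = -0.0932 + 0.0857i, |z|^2 = 0.0160
Iter 9: z = 0.2813 + 0.4840i, |z|^2 = 0.3134
Iter 10: z = 0.1249 + 0.7724i, |z|^2 = 0.6121
Iter 11: z = -0.3009 + 0.6929i, |z|^2 = 0.5707
Iter 12: z = -0.1096 + 0.0830i, |z|^2 = 0.0189
Iter 13: z = 0.2851 + 0.4818i, |z|^2 = 0.3134
Iter 14: z = 0.1291 + 0.7748i, |z|^2 = 0.6169
Iter 15: z = -0.3036 + 0.7001i, |z|^2 = 0.5823
Iter 16: z = -0.1180 + 0.0749i, |z|^2 = 0.0195
Iter 17: z = 0.2883 + 0.4823i, |z|^2 = 0.3157
Iter 18: z = 0.1305 + 0.7781i, |z|^2 = 0.6225
Iter 19: z = -0.3084 + 0.7031i, |z|^2 = 0.5894
Iter 20: z = -0.1192 + 0.0663i, |z|^2 = 0.0186
Iter 21: z = 0.2898 + 0.4842i, |z|^2 = 0.3184
Iter 22: z = 0.1295 + 0.7806i, |z|^2 = 0.6262
Did not escape in 23 iterations → in set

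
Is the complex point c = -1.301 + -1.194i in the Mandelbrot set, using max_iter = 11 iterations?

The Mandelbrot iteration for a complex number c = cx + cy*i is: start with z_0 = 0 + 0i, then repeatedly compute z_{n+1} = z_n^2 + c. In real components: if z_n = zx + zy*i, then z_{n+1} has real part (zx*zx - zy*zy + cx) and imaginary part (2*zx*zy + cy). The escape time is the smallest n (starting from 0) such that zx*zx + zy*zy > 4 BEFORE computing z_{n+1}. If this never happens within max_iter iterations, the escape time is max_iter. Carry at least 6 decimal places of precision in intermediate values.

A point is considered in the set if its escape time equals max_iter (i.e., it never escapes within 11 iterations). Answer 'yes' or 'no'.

Answer: no

Derivation:
z_0 = 0 + 0i, c = -1.3010 + -1.1940i
Iter 1: z = -1.3010 + -1.1940i, |z|^2 = 3.1182
Iter 2: z = -1.0340 + 1.9128i, |z|^2 = 4.7280
Escaped at iteration 2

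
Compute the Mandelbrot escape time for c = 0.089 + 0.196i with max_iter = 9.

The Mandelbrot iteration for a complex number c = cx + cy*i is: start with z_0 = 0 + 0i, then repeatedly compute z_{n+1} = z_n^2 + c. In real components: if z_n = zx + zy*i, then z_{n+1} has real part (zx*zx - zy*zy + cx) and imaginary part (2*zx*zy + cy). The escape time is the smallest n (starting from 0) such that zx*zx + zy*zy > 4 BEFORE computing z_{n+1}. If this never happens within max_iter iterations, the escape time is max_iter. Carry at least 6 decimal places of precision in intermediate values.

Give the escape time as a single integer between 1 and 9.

Answer: 9

Derivation:
z_0 = 0 + 0i, c = 0.0890 + 0.1960i
Iter 1: z = 0.0890 + 0.1960i, |z|^2 = 0.0463
Iter 2: z = 0.0585 + 0.2309i, |z|^2 = 0.0567
Iter 3: z = 0.0391 + 0.2230i, |z|^2 = 0.0513
Iter 4: z = 0.0408 + 0.2134i, |z|^2 = 0.0472
Iter 5: z = 0.0451 + 0.2134i, |z|^2 = 0.0476
Iter 6: z = 0.0455 + 0.2153i, |z|^2 = 0.0484
Iter 7: z = 0.0447 + 0.2156i, |z|^2 = 0.0485
Iter 8: z = 0.0445 + 0.2153i, |z|^2 = 0.0483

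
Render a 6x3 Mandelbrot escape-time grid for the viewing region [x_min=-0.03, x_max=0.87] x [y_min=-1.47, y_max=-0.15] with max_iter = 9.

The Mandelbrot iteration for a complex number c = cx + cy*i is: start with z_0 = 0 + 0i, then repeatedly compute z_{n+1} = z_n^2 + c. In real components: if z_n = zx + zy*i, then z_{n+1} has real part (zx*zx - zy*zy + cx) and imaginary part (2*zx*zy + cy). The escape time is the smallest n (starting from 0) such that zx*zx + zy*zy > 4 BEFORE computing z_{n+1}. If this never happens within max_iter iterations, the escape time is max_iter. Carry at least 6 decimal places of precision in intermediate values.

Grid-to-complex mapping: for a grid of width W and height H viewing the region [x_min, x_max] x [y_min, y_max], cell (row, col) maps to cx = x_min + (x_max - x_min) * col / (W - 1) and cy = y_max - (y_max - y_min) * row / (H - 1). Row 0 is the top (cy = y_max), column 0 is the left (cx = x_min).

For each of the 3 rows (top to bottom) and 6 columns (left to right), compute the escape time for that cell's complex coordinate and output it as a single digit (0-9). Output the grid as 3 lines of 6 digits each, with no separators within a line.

(row=0, col=0): c = -0.0300 + -0.1500i → escape time 9
(row=0, col=1): c = 0.1500 + -0.1500i → escape time 9
(row=0, col=2): c = 0.3300 + -0.1500i → escape time 9
(row=0, col=3): c = 0.5100 + -0.1500i → escape time 5
(row=0, col=4): c = 0.6900 + -0.1500i → escape time 3
(row=0, col=5): c = 0.8700 + -0.1500i → escape time 3
(row=1, col=0): c = -0.0300 + -0.8100i → escape time 9
(row=1, col=1): c = 0.1500 + -0.8100i → escape time 5
(row=1, col=2): c = 0.3300 + -0.8100i → escape time 4
(row=1, col=3): c = 0.5100 + -0.8100i → escape time 3
(row=1, col=4): c = 0.6900 + -0.8100i → escape time 3
(row=1, col=5): c = 0.8700 + -0.8100i → escape time 2
(row=2, col=0): c = -0.0300 + -1.4700i → escape time 2
(row=2, col=1): c = 0.1500 + -1.4700i → escape time 2
(row=2, col=2): c = 0.3300 + -1.4700i → escape time 2
(row=2, col=3): c = 0.5100 + -1.4700i → escape time 2
(row=2, col=4): c = 0.6900 + -1.4700i → escape time 2
(row=2, col=5): c = 0.8700 + -1.4700i → escape time 2

Answer: 999533
954332
222222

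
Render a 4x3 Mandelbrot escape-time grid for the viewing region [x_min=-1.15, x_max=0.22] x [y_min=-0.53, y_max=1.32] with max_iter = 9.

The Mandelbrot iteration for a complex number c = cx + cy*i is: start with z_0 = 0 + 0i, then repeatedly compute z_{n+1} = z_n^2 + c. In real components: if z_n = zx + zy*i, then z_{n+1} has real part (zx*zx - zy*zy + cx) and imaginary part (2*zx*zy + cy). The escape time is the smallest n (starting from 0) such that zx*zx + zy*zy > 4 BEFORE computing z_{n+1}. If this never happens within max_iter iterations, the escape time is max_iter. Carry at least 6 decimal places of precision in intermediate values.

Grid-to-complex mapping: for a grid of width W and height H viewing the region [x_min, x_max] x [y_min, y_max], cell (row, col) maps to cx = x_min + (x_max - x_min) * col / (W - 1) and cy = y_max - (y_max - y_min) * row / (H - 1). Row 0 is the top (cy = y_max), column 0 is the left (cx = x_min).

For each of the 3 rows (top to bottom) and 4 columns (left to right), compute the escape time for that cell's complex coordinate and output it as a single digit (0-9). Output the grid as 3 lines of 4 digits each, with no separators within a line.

(row=0, col=0): c = -1.1500 + 1.3200i → escape time 2
(row=0, col=1): c = -0.6933 + 1.3200i → escape time 2
(row=0, col=2): c = -0.2367 + 1.3200i → escape time 2
(row=0, col=3): c = 0.2200 + 1.3200i → escape time 2
(row=1, col=0): c = -1.1500 + 0.3950i → escape time 7
(row=1, col=1): c = -0.6933 + 0.3950i → escape time 9
(row=1, col=2): c = -0.2367 + 0.3950i → escape time 9
(row=1, col=3): c = 0.2200 + 0.3950i → escape time 9
(row=2, col=0): c = -1.1500 + -0.5300i → escape time 5
(row=2, col=1): c = -0.6933 + -0.5300i → escape time 7
(row=2, col=2): c = -0.2367 + -0.5300i → escape time 9
(row=2, col=3): c = 0.2200 + -0.5300i → escape time 9

Answer: 2222
7999
5799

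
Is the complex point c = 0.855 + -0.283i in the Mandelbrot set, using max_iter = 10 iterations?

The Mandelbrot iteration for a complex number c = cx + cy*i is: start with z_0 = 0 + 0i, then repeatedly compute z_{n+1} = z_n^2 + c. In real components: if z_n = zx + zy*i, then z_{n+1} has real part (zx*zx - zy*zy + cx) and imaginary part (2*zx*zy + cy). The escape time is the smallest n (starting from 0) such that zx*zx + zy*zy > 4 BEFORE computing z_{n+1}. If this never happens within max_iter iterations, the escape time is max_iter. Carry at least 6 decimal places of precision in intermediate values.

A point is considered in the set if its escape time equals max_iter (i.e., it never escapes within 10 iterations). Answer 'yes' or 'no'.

z_0 = 0 + 0i, c = 0.8550 + -0.2830i
Iter 1: z = 0.8550 + -0.2830i, |z|^2 = 0.8111
Iter 2: z = 1.5059 + -0.7669i, |z|^2 = 2.8560
Iter 3: z = 2.5347 + -2.5929i, |z|^2 = 13.1476
Escaped at iteration 3

Answer: no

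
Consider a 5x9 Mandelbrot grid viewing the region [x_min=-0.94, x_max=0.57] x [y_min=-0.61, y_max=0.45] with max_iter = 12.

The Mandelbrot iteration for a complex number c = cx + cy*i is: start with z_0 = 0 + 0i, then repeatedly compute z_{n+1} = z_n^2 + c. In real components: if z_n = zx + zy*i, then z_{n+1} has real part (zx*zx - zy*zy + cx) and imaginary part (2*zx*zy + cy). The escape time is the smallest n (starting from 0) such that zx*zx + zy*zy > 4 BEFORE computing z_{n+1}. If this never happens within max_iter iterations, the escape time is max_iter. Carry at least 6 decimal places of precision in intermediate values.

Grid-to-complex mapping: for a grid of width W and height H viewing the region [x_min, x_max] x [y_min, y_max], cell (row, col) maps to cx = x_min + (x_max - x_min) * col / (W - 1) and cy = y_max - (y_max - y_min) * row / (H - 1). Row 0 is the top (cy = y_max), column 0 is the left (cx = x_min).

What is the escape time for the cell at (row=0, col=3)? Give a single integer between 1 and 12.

z_0 = 0 + 0i, c = 0.1925 + 0.4500i
Iter 1: z = 0.1925 + 0.4500i, |z|^2 = 0.2396
Iter 2: z = 0.0271 + 0.6232i, |z|^2 = 0.3892
Iter 3: z = -0.1952 + 0.4837i, |z|^2 = 0.2721
Iter 4: z = -0.0034 + 0.2611i, |z|^2 = 0.0682
Iter 5: z = 0.1243 + 0.4482i, |z|^2 = 0.2164
Iter 6: z = 0.0070 + 0.5614i, |z|^2 = 0.3153
Iter 7: z = -0.1227 + 0.4579i, |z|^2 = 0.2247
Iter 8: z = -0.0021 + 0.3377i, |z|^2 = 0.1140
Iter 9: z = 0.0785 + 0.4486i, |z|^2 = 0.2074
Iter 10: z = -0.0025 + 0.5204i, |z|^2 = 0.2708
Iter 11: z = -0.0783 + 0.4474i, |z|^2 = 0.2063

Answer: 12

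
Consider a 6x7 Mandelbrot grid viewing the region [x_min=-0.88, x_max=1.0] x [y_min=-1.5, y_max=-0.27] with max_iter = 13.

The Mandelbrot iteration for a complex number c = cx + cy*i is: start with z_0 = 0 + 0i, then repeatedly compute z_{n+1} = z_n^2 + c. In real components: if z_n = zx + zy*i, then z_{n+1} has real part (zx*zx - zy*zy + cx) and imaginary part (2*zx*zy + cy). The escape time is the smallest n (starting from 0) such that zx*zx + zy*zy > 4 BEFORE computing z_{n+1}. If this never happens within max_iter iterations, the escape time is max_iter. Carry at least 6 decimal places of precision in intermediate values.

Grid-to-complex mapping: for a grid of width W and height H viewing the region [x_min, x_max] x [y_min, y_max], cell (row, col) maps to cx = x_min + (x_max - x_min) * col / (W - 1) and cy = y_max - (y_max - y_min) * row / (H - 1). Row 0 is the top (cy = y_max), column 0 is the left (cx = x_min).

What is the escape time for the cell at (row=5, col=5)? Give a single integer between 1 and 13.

Answer: 2

Derivation:
z_0 = 0 + 0i, c = 1.0000 + -1.2950i
Iter 1: z = 1.0000 + -1.2950i, |z|^2 = 2.6770
Iter 2: z = 0.3230 + -3.8850i, |z|^2 = 15.1975
Escaped at iteration 2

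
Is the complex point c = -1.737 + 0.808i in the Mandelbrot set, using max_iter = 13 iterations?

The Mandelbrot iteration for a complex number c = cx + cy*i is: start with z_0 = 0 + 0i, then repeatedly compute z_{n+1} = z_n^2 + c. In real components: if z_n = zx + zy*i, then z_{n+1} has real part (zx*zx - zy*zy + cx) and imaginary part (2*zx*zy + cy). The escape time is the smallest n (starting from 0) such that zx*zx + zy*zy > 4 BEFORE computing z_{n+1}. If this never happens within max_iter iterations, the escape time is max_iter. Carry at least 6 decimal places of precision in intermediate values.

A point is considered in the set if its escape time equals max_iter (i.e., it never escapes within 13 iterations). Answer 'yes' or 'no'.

Answer: no

Derivation:
z_0 = 0 + 0i, c = -1.7370 + 0.8080i
Iter 1: z = -1.7370 + 0.8080i, |z|^2 = 3.6700
Iter 2: z = 0.6273 + -1.9990i, |z|^2 = 4.3895
Escaped at iteration 2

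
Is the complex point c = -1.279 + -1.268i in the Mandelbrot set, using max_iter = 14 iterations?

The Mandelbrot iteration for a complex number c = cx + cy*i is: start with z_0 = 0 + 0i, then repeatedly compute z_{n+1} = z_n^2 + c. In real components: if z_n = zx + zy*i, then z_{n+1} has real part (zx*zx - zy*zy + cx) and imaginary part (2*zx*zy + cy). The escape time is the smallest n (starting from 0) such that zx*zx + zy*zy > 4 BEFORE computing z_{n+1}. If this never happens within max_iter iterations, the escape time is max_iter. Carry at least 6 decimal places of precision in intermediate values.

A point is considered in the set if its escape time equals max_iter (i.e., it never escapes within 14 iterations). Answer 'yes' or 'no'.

Answer: no

Derivation:
z_0 = 0 + 0i, c = -1.2790 + -1.2680i
Iter 1: z = -1.2790 + -1.2680i, |z|^2 = 3.2437
Iter 2: z = -1.2510 + 1.9755i, |z|^2 = 5.4677
Escaped at iteration 2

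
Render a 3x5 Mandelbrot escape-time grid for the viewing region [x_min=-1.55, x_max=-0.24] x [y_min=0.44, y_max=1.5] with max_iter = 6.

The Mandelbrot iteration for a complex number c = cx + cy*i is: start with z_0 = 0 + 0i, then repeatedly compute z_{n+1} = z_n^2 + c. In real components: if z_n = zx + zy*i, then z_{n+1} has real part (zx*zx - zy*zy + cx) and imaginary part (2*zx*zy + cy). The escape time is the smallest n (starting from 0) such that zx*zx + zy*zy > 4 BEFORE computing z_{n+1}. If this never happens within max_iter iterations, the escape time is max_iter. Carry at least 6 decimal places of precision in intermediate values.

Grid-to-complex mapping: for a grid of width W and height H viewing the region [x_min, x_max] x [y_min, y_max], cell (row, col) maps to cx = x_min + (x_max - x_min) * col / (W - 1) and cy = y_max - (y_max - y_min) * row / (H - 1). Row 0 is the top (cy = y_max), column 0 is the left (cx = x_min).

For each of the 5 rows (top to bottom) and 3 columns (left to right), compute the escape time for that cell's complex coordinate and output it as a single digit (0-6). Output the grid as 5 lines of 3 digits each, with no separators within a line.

Answer: 122
233
236
346
366

Derivation:
(row=0, col=0): c = -1.5500 + 1.5000i → escape time 1
(row=0, col=1): c = -0.8950 + 1.5000i → escape time 2
(row=0, col=2): c = -0.2400 + 1.5000i → escape time 2
(row=1, col=0): c = -1.5500 + 1.2350i → escape time 2
(row=1, col=1): c = -0.8950 + 1.2350i → escape time 3
(row=1, col=2): c = -0.2400 + 1.2350i → escape time 3
(row=2, col=0): c = -1.5500 + 0.9700i → escape time 2
(row=2, col=1): c = -0.8950 + 0.9700i → escape time 3
(row=2, col=2): c = -0.2400 + 0.9700i → escape time 6
(row=3, col=0): c = -1.5500 + 0.7050i → escape time 3
(row=3, col=1): c = -0.8950 + 0.7050i → escape time 4
(row=3, col=2): c = -0.2400 + 0.7050i → escape time 6
(row=4, col=0): c = -1.5500 + 0.4400i → escape time 3
(row=4, col=1): c = -0.8950 + 0.4400i → escape time 6
(row=4, col=2): c = -0.2400 + 0.4400i → escape time 6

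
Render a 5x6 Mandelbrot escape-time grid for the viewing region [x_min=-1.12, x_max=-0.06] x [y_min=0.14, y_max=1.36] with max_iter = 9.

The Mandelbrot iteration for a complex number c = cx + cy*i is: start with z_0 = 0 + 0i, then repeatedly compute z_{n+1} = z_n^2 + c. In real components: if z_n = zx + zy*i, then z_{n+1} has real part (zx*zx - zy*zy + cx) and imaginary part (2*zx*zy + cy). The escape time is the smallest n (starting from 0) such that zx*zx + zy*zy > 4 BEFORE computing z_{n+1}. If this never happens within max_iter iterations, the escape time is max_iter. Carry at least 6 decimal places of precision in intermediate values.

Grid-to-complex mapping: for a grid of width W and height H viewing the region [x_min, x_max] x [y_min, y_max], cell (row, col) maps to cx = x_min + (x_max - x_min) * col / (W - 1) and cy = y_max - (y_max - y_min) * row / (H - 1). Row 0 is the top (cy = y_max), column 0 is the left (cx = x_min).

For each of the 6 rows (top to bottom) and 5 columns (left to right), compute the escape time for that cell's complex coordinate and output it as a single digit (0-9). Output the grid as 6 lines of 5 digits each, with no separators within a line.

(row=0, col=0): c = -1.1200 + 1.3600i → escape time 2
(row=0, col=1): c = -0.8550 + 1.3600i → escape time 2
(row=0, col=2): c = -0.5900 + 1.3600i → escape time 2
(row=0, col=3): c = -0.3250 + 1.3600i → escape time 2
(row=0, col=4): c = -0.0600 + 1.3600i → escape time 2
(row=1, col=0): c = -1.1200 + 1.1160i → escape time 3
(row=1, col=1): c = -0.8550 + 1.1160i → escape time 3
(row=1, col=2): c = -0.5900 + 1.1160i → escape time 3
(row=1, col=3): c = -0.3250 + 1.1160i → escape time 4
(row=1, col=4): c = -0.0600 + 1.1160i → escape time 5
(row=2, col=0): c = -1.1200 + 0.8720i → escape time 3
(row=2, col=1): c = -0.8550 + 0.8720i → escape time 3
(row=2, col=2): c = -0.5900 + 0.8720i → escape time 4
(row=2, col=3): c = -0.3250 + 0.8720i → escape time 6
(row=2, col=4): c = -0.0600 + 0.8720i → escape time 9
(row=3, col=0): c = -1.1200 + 0.6280i → escape time 4
(row=3, col=1): c = -0.8550 + 0.6280i → escape time 5
(row=3, col=2): c = -0.5900 + 0.6280i → escape time 9
(row=3, col=3): c = -0.3250 + 0.6280i → escape time 9
(row=3, col=4): c = -0.0600 + 0.6280i → escape time 9
(row=4, col=0): c = -1.1200 + 0.3840i → escape time 7
(row=4, col=1): c = -0.8550 + 0.3840i → escape time 7
(row=4, col=2): c = -0.5900 + 0.3840i → escape time 9
(row=4, col=3): c = -0.3250 + 0.3840i → escape time 9
(row=4, col=4): c = -0.0600 + 0.3840i → escape time 9
(row=5, col=0): c = -1.1200 + 0.1400i → escape time 9
(row=5, col=1): c = -0.8550 + 0.1400i → escape time 9
(row=5, col=2): c = -0.5900 + 0.1400i → escape time 9
(row=5, col=3): c = -0.3250 + 0.1400i → escape time 9
(row=5, col=4): c = -0.0600 + 0.1400i → escape time 9

Answer: 22222
33345
33469
45999
77999
99999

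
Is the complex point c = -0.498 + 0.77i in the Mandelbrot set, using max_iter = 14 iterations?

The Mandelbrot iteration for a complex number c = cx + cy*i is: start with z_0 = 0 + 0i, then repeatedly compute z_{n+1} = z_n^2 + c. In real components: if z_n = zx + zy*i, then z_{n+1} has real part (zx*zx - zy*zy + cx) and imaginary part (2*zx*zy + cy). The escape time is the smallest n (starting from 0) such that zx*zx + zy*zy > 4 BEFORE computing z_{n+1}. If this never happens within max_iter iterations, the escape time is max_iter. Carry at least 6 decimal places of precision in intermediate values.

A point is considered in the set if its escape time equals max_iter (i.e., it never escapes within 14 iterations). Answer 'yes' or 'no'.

Answer: no

Derivation:
z_0 = 0 + 0i, c = -0.4980 + 0.7700i
Iter 1: z = -0.4980 + 0.7700i, |z|^2 = 0.8409
Iter 2: z = -0.8429 + 0.0031i, |z|^2 = 0.7105
Iter 3: z = 0.2125 + 0.7648i, |z|^2 = 0.6301
Iter 4: z = -1.0378 + 1.0950i, |z|^2 = 2.2760
Iter 5: z = -0.6200 + -1.5027i, |z|^2 = 2.6426
Iter 6: z = -2.3718 + 2.6334i, |z|^2 = 12.5602
Escaped at iteration 6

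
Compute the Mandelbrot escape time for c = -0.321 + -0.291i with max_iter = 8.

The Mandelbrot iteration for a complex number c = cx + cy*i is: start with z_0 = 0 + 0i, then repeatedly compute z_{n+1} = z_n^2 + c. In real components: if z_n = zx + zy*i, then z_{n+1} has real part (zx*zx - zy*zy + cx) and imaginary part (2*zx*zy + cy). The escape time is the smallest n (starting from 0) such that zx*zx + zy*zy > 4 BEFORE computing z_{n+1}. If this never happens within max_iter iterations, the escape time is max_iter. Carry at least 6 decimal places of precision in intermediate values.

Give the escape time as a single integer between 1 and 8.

z_0 = 0 + 0i, c = -0.3210 + -0.2910i
Iter 1: z = -0.3210 + -0.2910i, |z|^2 = 0.1877
Iter 2: z = -0.3026 + -0.1042i, |z|^2 = 0.1024
Iter 3: z = -0.2403 + -0.2279i, |z|^2 = 0.1097
Iter 4: z = -0.3152 + -0.1815i, |z|^2 = 0.1323
Iter 5: z = -0.2546 + -0.1766i, |z|^2 = 0.0960
Iter 6: z = -0.2874 + -0.2011i, |z|^2 = 0.1230
Iter 7: z = -0.2788 + -0.1754i, |z|^2 = 0.1085

Answer: 8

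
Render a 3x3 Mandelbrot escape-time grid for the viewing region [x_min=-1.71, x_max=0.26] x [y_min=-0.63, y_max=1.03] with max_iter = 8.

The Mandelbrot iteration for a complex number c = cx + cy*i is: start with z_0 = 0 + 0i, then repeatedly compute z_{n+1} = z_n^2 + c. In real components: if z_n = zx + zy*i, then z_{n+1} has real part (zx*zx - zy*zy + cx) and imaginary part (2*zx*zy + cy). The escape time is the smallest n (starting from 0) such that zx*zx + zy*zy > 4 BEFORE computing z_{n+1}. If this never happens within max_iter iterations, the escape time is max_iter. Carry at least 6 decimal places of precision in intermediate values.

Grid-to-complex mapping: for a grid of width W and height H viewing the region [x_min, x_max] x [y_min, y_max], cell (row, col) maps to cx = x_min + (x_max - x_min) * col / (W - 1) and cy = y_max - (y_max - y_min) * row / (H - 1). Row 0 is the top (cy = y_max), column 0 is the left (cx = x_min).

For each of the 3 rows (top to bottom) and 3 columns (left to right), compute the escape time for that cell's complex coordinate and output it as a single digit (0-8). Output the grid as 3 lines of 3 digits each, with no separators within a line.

(row=0, col=0): c = -1.7100 + 1.0300i → escape time 2
(row=0, col=1): c = -0.7250 + 1.0300i → escape time 3
(row=0, col=2): c = 0.2600 + 1.0300i → escape time 3
(row=1, col=0): c = -1.7100 + 0.2000i → escape time 4
(row=1, col=1): c = -0.7250 + 0.2000i → escape time 8
(row=1, col=2): c = 0.2600 + 0.2000i → escape time 8
(row=2, col=0): c = -1.7100 + -0.6300i → escape time 3
(row=2, col=1): c = -0.7250 + -0.6300i → escape time 6
(row=2, col=2): c = 0.2600 + -0.6300i → escape time 8

Answer: 233
488
368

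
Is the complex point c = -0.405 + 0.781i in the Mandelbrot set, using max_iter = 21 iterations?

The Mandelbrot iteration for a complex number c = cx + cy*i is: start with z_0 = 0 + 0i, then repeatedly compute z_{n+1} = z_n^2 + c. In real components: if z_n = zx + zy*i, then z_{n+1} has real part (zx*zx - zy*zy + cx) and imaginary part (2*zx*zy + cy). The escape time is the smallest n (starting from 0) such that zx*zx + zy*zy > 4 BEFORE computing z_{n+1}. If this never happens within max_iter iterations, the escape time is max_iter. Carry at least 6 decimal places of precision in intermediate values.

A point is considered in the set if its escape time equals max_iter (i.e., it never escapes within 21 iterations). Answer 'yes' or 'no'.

Answer: no

Derivation:
z_0 = 0 + 0i, c = -0.4050 + 0.7810i
Iter 1: z = -0.4050 + 0.7810i, |z|^2 = 0.7740
Iter 2: z = -0.8509 + 0.1484i, |z|^2 = 0.7461
Iter 3: z = 0.2971 + 0.5285i, |z|^2 = 0.3675
Iter 4: z = -0.5960 + 1.0950i, |z|^2 = 1.5542
Iter 5: z = -1.2487 + -0.5243i, |z|^2 = 1.8342
Iter 6: z = 0.8795 + 2.0903i, |z|^2 = 5.1430
Escaped at iteration 6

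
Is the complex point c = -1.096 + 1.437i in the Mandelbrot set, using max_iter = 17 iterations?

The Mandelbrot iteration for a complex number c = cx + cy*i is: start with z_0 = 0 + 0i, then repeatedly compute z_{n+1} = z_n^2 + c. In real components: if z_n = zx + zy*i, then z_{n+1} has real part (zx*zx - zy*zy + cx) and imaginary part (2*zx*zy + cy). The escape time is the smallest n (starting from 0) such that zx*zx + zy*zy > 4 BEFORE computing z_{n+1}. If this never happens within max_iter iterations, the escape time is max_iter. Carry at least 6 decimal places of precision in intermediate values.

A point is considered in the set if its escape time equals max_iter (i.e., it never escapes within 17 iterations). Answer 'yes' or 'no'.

z_0 = 0 + 0i, c = -1.0960 + 1.4370i
Iter 1: z = -1.0960 + 1.4370i, |z|^2 = 3.2662
Iter 2: z = -1.9598 + -1.7129i, |z|^2 = 6.7747
Escaped at iteration 2

Answer: no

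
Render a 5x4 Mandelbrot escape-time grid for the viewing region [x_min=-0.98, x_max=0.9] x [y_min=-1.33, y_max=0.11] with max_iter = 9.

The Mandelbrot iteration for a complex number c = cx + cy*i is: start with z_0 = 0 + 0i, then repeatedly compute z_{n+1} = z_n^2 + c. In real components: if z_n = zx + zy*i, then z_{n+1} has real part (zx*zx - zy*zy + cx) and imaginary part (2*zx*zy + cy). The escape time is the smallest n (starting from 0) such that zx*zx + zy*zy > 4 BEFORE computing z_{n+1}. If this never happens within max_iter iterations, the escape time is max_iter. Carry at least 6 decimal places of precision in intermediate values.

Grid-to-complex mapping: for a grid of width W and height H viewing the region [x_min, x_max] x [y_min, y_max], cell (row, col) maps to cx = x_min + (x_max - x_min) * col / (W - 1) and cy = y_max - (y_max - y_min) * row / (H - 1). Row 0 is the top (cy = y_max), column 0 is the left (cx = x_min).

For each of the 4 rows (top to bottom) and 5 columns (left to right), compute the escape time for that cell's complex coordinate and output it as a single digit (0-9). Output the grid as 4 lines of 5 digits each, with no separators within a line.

Answer: 99963
89993
35932
22222

Derivation:
(row=0, col=0): c = -0.9800 + 0.1100i → escape time 9
(row=0, col=1): c = -0.5100 + 0.1100i → escape time 9
(row=0, col=2): c = -0.0400 + 0.1100i → escape time 9
(row=0, col=3): c = 0.4300 + 0.1100i → escape time 6
(row=0, col=4): c = 0.9000 + 0.1100i → escape time 3
(row=1, col=0): c = -0.9800 + -0.3700i → escape time 8
(row=1, col=1): c = -0.5100 + -0.3700i → escape time 9
(row=1, col=2): c = -0.0400 + -0.3700i → escape time 9
(row=1, col=3): c = 0.4300 + -0.3700i → escape time 9
(row=1, col=4): c = 0.9000 + -0.3700i → escape time 3
(row=2, col=0): c = -0.9800 + -0.8500i → escape time 3
(row=2, col=1): c = -0.5100 + -0.8500i → escape time 5
(row=2, col=2): c = -0.0400 + -0.8500i → escape time 9
(row=2, col=3): c = 0.4300 + -0.8500i → escape time 3
(row=2, col=4): c = 0.9000 + -0.8500i → escape time 2
(row=3, col=0): c = -0.9800 + -1.3300i → escape time 2
(row=3, col=1): c = -0.5100 + -1.3300i → escape time 2
(row=3, col=2): c = -0.0400 + -1.3300i → escape time 2
(row=3, col=3): c = 0.4300 + -1.3300i → escape time 2
(row=3, col=4): c = 0.9000 + -1.3300i → escape time 2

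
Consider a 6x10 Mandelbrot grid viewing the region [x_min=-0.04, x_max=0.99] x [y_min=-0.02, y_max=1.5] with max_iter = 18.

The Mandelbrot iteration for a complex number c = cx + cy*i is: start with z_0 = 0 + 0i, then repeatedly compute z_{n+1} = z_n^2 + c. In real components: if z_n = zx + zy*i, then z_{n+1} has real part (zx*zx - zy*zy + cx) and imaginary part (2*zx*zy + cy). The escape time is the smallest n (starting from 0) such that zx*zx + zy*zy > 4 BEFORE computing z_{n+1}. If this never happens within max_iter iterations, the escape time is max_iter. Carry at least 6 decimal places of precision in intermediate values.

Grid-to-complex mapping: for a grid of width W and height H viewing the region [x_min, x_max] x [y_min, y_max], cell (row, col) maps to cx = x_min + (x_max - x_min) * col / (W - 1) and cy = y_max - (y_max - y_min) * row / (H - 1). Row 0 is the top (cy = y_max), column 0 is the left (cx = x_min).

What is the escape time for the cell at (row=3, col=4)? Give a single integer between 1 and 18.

z_0 = 0 + 0i, c = 0.7840 + 0.9933i
Iter 1: z = 0.7840 + 0.9933i, |z|^2 = 1.6014
Iter 2: z = 0.4119 + 2.5509i, |z|^2 = 6.6767
Escaped at iteration 2

Answer: 2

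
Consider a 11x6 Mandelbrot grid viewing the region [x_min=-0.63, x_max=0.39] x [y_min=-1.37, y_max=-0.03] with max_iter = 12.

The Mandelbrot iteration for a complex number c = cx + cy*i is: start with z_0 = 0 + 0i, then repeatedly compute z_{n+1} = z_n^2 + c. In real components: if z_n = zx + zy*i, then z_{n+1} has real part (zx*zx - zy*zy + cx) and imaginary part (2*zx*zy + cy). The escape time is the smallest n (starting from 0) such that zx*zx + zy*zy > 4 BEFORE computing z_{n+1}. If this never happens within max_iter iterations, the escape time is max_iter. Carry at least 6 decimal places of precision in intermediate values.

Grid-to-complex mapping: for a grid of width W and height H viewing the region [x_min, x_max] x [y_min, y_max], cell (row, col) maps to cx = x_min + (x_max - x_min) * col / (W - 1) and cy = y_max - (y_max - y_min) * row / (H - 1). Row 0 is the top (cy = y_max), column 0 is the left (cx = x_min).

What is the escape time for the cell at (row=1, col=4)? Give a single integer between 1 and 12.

Answer: 12

Derivation:
z_0 = 0 + 0i, c = -0.2220 + -0.2980i
Iter 1: z = -0.2220 + -0.2980i, |z|^2 = 0.1381
Iter 2: z = -0.2615 + -0.1657i, |z|^2 = 0.0958
Iter 3: z = -0.1811 + -0.2113i, |z|^2 = 0.0774
Iter 4: z = -0.2339 + -0.2215i, |z|^2 = 0.1037
Iter 5: z = -0.2163 + -0.1944i, |z|^2 = 0.0846
Iter 6: z = -0.2130 + -0.2139i, |z|^2 = 0.0911
Iter 7: z = -0.2224 + -0.2069i, |z|^2 = 0.0923
Iter 8: z = -0.2154 + -0.2060i, |z|^2 = 0.0888
Iter 9: z = -0.2181 + -0.2093i, |z|^2 = 0.0913
Iter 10: z = -0.2183 + -0.2067i, |z|^2 = 0.0904
Iter 11: z = -0.2171 + -0.2078i, |z|^2 = 0.0903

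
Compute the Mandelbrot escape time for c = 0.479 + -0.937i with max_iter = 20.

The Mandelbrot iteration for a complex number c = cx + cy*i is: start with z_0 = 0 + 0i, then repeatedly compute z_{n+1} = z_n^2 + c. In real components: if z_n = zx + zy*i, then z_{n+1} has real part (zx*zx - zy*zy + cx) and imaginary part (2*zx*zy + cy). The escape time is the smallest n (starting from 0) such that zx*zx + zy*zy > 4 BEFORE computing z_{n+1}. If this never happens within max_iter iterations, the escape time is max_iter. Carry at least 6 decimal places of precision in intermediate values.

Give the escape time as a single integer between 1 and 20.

z_0 = 0 + 0i, c = 0.4790 + -0.9370i
Iter 1: z = 0.4790 + -0.9370i, |z|^2 = 1.1074
Iter 2: z = -0.1695 + -1.8346i, |z|^2 = 3.3947
Iter 3: z = -2.8582 + -0.3150i, |z|^2 = 8.2684
Escaped at iteration 3

Answer: 3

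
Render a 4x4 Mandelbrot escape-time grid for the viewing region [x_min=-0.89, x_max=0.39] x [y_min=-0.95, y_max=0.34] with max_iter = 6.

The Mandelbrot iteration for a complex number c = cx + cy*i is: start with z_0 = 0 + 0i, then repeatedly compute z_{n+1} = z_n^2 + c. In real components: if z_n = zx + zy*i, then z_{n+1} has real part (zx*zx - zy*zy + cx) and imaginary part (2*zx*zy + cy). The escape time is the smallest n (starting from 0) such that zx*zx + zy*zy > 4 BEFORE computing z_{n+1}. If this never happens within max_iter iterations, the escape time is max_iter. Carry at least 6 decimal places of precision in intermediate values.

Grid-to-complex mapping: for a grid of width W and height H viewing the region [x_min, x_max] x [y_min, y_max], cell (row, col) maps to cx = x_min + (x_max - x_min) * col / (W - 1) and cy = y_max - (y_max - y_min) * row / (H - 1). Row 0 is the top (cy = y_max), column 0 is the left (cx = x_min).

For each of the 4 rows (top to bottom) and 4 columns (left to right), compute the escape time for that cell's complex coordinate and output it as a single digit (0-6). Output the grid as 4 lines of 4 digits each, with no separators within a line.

Answer: 6666
6666
5666
3463

Derivation:
(row=0, col=0): c = -0.8900 + 0.3400i → escape time 6
(row=0, col=1): c = -0.4633 + 0.3400i → escape time 6
(row=0, col=2): c = -0.0367 + 0.3400i → escape time 6
(row=0, col=3): c = 0.3900 + 0.3400i → escape time 6
(row=1, col=0): c = -0.8900 + -0.0900i → escape time 6
(row=1, col=1): c = -0.4633 + -0.0900i → escape time 6
(row=1, col=2): c = -0.0367 + -0.0900i → escape time 6
(row=1, col=3): c = 0.3900 + -0.0900i → escape time 6
(row=2, col=0): c = -0.8900 + -0.5200i → escape time 5
(row=2, col=1): c = -0.4633 + -0.5200i → escape time 6
(row=2, col=2): c = -0.0367 + -0.5200i → escape time 6
(row=2, col=3): c = 0.3900 + -0.5200i → escape time 6
(row=3, col=0): c = -0.8900 + -0.9500i → escape time 3
(row=3, col=1): c = -0.4633 + -0.9500i → escape time 4
(row=3, col=2): c = -0.0367 + -0.9500i → escape time 6
(row=3, col=3): c = 0.3900 + -0.9500i → escape time 3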